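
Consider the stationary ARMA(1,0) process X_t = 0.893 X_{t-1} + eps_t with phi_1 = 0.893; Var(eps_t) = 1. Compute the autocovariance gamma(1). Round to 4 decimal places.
\gamma(1) = 4.4088

Multiply the model equation by X_{t-k} and take expectations. With theta_0 = psi_0 = 1 and psi_j the MA(infinity) weights, this gives
  gamma(k) - sum_i phi_i gamma(k-i) = c_k,
  c_k = sigma^2 * sum_{j=k..q} theta_j psi_{j-k}   (c_k = 0 for k > q),
using gamma(-m) = gamma(m).
Pure AR (q = 0): c_0 = sigma^2 = 1, c_k = 0 for k >= 1.
Equations for k = 0 and k = 1 (AR order 1):
  gamma(0) = phi_1 gamma(1) + c_0
  gamma(1) = phi_1 gamma(0) + c_1
Substituting the second into the first: gamma(0) (1 - phi_1^2) = c_0 + phi_1 c_1, so
  gamma(0) = c_0 / (1 - phi_1^2) = 1 / (1 - (0.893)^2) = 1 / 0.202551 = 4.937028.
  gamma(1) = phi_1 gamma(0) = (0.893)(4.937028) = 4.408766.
Therefore gamma(1) = 4.4088 (to 4 decimal places).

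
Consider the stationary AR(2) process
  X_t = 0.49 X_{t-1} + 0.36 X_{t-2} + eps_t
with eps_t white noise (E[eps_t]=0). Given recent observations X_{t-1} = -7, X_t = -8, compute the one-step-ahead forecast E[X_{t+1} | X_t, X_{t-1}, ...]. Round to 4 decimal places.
E[X_{t+1} \mid \mathcal F_t] = -6.4400

For an AR(p) model X_t = c + sum_i phi_i X_{t-i} + eps_t, the
one-step-ahead conditional mean is
  E[X_{t+1} | X_t, ...] = c + sum_i phi_i X_{t+1-i}.
Substitute known values:
  E[X_{t+1} | ...] = (0.49) * (-8) + (0.36) * (-7)
                   = -6.4400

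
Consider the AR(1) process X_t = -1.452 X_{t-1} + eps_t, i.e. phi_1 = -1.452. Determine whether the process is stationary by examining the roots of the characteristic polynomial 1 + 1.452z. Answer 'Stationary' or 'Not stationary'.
\text{Not stationary}

The AR(p) characteristic polynomial is P(z) = 1 + 1.452z.
Stationarity requires all roots to lie outside the unit circle, i.e. |z| > 1 for every root.
This is linear in z: 1 + (1.452) z = 0  =>  z = -1/(1.452) = -0.688705,  |z| = 0.688705.
Moduli of all roots: 0.6887.
All moduli strictly greater than 1? No.
Verdict: Not stationary.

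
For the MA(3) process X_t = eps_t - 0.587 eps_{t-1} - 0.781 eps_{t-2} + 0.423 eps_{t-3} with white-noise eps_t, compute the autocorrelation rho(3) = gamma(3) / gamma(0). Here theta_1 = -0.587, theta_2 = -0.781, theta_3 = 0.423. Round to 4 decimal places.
\rho(3) = 0.1983

For an MA(q) process with theta_0 = 1, the autocovariance is
  gamma(k) = sigma^2 * sum_{i=0..q-k} theta_i * theta_{i+k},
and rho(k) = gamma(k) / gamma(0). Sigma^2 cancels.
  numerator   = (1)*(0.423) = 0.423.
  denominator = (1)^2 + (-0.587)^2 + (-0.781)^2 + (0.423)^2 = 2.133459.
  rho(3) = 0.423 / 2.133459 = 0.1983.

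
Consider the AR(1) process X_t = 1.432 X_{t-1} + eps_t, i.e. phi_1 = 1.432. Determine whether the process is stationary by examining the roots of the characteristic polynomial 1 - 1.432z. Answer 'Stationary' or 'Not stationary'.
\text{Not stationary}

The AR(p) characteristic polynomial is P(z) = 1 - 1.432z.
Stationarity requires all roots to lie outside the unit circle, i.e. |z| > 1 for every root.
This is linear in z: 1 + (-1.432) z = 0  =>  z = -1/(-1.432) = 0.698324,  |z| = 0.698324.
Moduli of all roots: 0.6983.
All moduli strictly greater than 1? No.
Verdict: Not stationary.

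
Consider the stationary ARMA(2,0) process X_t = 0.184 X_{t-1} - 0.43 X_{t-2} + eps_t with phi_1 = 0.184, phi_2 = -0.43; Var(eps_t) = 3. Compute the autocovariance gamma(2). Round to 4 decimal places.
\gamma(2) = -1.5207

Multiply the model equation by X_{t-k} and take expectations. With theta_0 = psi_0 = 1 and psi_j the MA(infinity) weights, this gives
  gamma(k) - sum_i phi_i gamma(k-i) = c_k,
  c_k = sigma^2 * sum_{j=k..q} theta_j psi_{j-k}   (c_k = 0 for k > q),
using gamma(-m) = gamma(m).
Pure AR (q = 0): c_0 = sigma^2 = 3, c_k = 0 for k >= 1.
Equations for k = 0, 1, 2 (AR order 2, c_2 = 0):
  (E0) gamma(0) = phi_1 gamma(1) + phi_2 gamma(2) + c_0
  (E1) gamma(1) = phi_1 gamma(0) + phi_2 gamma(1) + c_1
  (E2) gamma(2) = phi_1 gamma(1) + phi_2 gamma(0)
From (E1): gamma(1) = A gamma(0) + B with
  A = phi_1 / (1 - phi_2) = 0.184 / 1.43 = 0.128671,   B = c_1 / (1 - phi_2) = 0 / 1.43 = 0.
Insert (E2) into (E0): gamma(0) (1 - phi_2^2) = phi_1 (1 + phi_2) gamma(1) + c_0.
  phi_1 (1 + phi_2) = (0.184)(0.57) = 0.10488,   1 - phi_2^2 = 0.8151.
Replace gamma(1) by A gamma(0) + B and collect gamma(0):
  gamma(0) [0.8151 - (0.10488)(0.128671)] = c_0 = 3
  gamma(0) * 0.801605 = 3
  gamma(0) = 3 / 0.801605 = 3.742492.
  gamma(1) = A gamma(0) = (0.128671)(3.742492) = 0.481551.
  gamma(2) = phi_1 gamma(1) + phi_2 gamma(0) = (0.184)(0.481551) + (-0.43)(3.742492) = -1.520666.
Therefore gamma(2) = -1.5207 (to 4 decimal places).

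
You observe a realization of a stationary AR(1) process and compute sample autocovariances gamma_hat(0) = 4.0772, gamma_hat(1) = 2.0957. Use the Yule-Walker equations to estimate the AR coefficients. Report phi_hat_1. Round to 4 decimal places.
\hat\phi_{1} = 0.5140

The Yule-Walker equations for an AR(p) process read, in matrix form,
  Gamma_p phi = r_p,   with   (Gamma_p)_{ij} = gamma(|i - j|),
                       (r_p)_i = gamma(i),   i,j = 1..p.
Substitute the sample gammas (Toeplitz matrix and right-hand side of size 1):
  Gamma_p = [[4.0772]]
  r_p     = [2.0957]
With p = 1 this is the single equation gamma(0) phi_1 = gamma(1):
  phi_hat_1 = gamma(1) / gamma(0) = 2.0957 / 4.0772 = 0.5140.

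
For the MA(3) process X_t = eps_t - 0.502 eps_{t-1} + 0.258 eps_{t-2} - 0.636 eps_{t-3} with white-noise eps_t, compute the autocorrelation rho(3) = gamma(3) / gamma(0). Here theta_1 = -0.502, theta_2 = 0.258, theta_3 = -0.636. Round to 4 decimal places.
\rho(3) = -0.3691

For an MA(q) process with theta_0 = 1, the autocovariance is
  gamma(k) = sigma^2 * sum_{i=0..q-k} theta_i * theta_{i+k},
and rho(k) = gamma(k) / gamma(0). Sigma^2 cancels.
  numerator   = (1)*(-0.636) = -0.636.
  denominator = (1)^2 + (-0.502)^2 + (0.258)^2 + (-0.636)^2 = 1.723064.
  rho(3) = -0.636 / 1.723064 = -0.3691.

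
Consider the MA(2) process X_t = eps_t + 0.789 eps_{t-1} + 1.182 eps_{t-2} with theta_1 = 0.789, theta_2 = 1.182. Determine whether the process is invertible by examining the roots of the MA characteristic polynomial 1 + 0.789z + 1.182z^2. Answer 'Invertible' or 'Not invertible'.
\text{Not invertible}

The MA(q) characteristic polynomial is P(z) = 1 + 0.789z + 1.182z^2.
Invertibility requires all roots to lie outside the unit circle, i.e. |z| > 1 for every root.
Set 1 + (0.789) z + (1.182) z^2 = 0, i.e. a z^2 + b z + c = 0 with a = 1.182, b = 0.789, c = 1.
Discriminant D = b^2 - 4ac = (0.789)^2 - 4*(1.182)*1 = 0.622521 - (4.728) = -4.105479.
D < 0, so the roots are the complex-conjugate pair z = (-b +/- i sqrt(-D)) / (2a) = -0.3338 +/- 0.8571i.
For a conjugate pair |z|^2 = z * conj(z) = (product of roots) = c/a = 1/(1.182) = 0.846024, so |z| = sqrt(0.846024) = 0.9198 for both roots.
Moduli of all roots: 0.9198, 0.9198.
All moduli strictly greater than 1? No.
Verdict: Not invertible.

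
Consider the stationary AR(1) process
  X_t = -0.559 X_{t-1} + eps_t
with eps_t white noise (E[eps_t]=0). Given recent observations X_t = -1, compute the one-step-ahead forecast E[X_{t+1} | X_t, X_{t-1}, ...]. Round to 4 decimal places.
E[X_{t+1} \mid \mathcal F_t] = 0.5590

For an AR(p) model X_t = c + sum_i phi_i X_{t-i} + eps_t, the
one-step-ahead conditional mean is
  E[X_{t+1} | X_t, ...] = c + sum_i phi_i X_{t+1-i}.
Substitute known values:
  E[X_{t+1} | ...] = (-0.559) * (-1)
                   = 0.5590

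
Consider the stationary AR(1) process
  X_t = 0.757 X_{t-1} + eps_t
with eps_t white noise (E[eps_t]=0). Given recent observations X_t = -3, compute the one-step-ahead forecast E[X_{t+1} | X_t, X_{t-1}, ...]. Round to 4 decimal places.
E[X_{t+1} \mid \mathcal F_t] = -2.2710

For an AR(p) model X_t = c + sum_i phi_i X_{t-i} + eps_t, the
one-step-ahead conditional mean is
  E[X_{t+1} | X_t, ...] = c + sum_i phi_i X_{t+1-i}.
Substitute known values:
  E[X_{t+1} | ...] = (0.757) * (-3)
                   = -2.2710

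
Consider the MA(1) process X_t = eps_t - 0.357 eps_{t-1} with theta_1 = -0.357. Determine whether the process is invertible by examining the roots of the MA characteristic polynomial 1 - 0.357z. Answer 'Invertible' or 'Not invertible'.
\text{Invertible}

The MA(q) characteristic polynomial is P(z) = 1 - 0.357z.
Invertibility requires all roots to lie outside the unit circle, i.e. |z| > 1 for every root.
This is linear in z: 1 + (-0.357) z = 0  =>  z = -1/(-0.357) = 2.80112,  |z| = 2.80112.
Moduli of all roots: 2.8011.
All moduli strictly greater than 1? Yes.
Verdict: Invertible.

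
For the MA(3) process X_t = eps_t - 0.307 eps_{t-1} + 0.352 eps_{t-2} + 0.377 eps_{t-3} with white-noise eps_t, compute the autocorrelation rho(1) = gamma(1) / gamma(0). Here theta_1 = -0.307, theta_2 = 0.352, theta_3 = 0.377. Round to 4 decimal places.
\rho(1) = -0.2076

For an MA(q) process with theta_0 = 1, the autocovariance is
  gamma(k) = sigma^2 * sum_{i=0..q-k} theta_i * theta_{i+k},
and rho(k) = gamma(k) / gamma(0). Sigma^2 cancels.
  numerator   = (1)*(-0.307) + (-0.307)*(0.352) + (0.352)*(0.377) = -0.28236.
  denominator = (1)^2 + (-0.307)^2 + (0.352)^2 + (0.377)^2 = 1.360282.
  rho(1) = -0.28236 / 1.360282 = -0.2076.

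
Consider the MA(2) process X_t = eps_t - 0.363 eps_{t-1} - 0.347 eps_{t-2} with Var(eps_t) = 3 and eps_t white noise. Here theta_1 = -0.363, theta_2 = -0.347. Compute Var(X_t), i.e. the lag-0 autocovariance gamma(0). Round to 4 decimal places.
\gamma(0) = 3.7565

For an MA(q) process X_t = eps_t + sum_i theta_i eps_{t-i} with
Var(eps_t) = sigma^2, the variance is
  gamma(0) = sigma^2 * (1 + sum_i theta_i^2).
  sum_i theta_i^2 = (-0.363)^2 + (-0.347)^2 = 0.131769 + 0.120409 = 0.252178.
  gamma(0) = 3 * (1 + 0.252178) = 3 * 1.252178 = 3.756534, which rounds to 3.7565.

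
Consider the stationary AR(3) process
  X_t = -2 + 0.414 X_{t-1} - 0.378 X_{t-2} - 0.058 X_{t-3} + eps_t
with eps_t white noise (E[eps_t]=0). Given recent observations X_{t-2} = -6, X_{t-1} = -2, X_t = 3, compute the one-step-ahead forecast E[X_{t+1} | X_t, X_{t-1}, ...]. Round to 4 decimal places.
E[X_{t+1} \mid \mathcal F_t] = 0.3460

For an AR(p) model X_t = c + sum_i phi_i X_{t-i} + eps_t, the
one-step-ahead conditional mean is
  E[X_{t+1} | X_t, ...] = c + sum_i phi_i X_{t+1-i}.
Substitute known values:
  E[X_{t+1} | ...] = -2 + (0.414) * (3) + (-0.378) * (-2) + (-0.058) * (-6)
                   = 0.3460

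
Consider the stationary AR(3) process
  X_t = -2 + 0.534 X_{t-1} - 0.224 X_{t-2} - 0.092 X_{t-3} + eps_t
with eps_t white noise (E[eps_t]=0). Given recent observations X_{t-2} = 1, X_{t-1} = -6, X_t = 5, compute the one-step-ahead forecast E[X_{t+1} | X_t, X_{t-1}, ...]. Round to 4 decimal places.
E[X_{t+1} \mid \mathcal F_t] = 1.9220

For an AR(p) model X_t = c + sum_i phi_i X_{t-i} + eps_t, the
one-step-ahead conditional mean is
  E[X_{t+1} | X_t, ...] = c + sum_i phi_i X_{t+1-i}.
Substitute known values:
  E[X_{t+1} | ...] = -2 + (0.534) * (5) + (-0.224) * (-6) + (-0.092) * (1)
                   = 1.9220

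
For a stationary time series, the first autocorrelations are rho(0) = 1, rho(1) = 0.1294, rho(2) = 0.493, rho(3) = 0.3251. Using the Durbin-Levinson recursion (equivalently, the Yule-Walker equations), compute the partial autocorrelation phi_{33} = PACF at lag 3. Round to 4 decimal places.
\phi_{33} = 0.3050

The PACF at lag k is phi_{kk}, the last component of the solution
to the Yule-Walker system G_k phi = r_k where
  (G_k)_{ij} = rho(|i - j|), (r_k)_i = rho(i), i,j = 1..k.
Equivalently, Durbin-Levinson gives phi_{kk} iteratively:
  phi_{11} = rho(1)
  phi_{kk} = [rho(k) - sum_{j=1..k-1} phi_{k-1,j} rho(k-j)]
            / [1 - sum_{j=1..k-1} phi_{k-1,j} rho(j)],
  phi_{k,j} = phi_{k-1,j} - phi_{kk} phi_{k-1,k-j},  j = 1..k-1.
Step k = 1:
  phi_11 = rho(1) = 0.1294.
Step k = 2:
  phi_22 = [rho(2) - phi_11 rho(1)] / [1 - phi_11 rho(1)] = [0.493 - (0.1294)(0.1294)] / [1 - (0.1294)(0.1294)]
         = 0.47625564 / 0.98325564 = 0.484366.
  Update: phi_21 = phi_11 - phi_22 phi_11 = 0.1294 - (0.484366)(0.1294) = 0.066723.
Step k = 3:
  phi_33 = [rho(3) - phi_21 rho(2) - phi_22 rho(1)] / [1 - phi_21 rho(1) - phi_22 rho(2)]
    numerator   = 0.3251 - (0.066723)(0.493) - (0.484366)(0.1294) = 0.22952858
    denominator = 1 - (0.066723)(0.1294) - (0.484366)(0.493) = 0.75257358
  phi_33 = 0.22952858 / 0.75257358 = 0.305.
Therefore phi_{33} = 0.3050.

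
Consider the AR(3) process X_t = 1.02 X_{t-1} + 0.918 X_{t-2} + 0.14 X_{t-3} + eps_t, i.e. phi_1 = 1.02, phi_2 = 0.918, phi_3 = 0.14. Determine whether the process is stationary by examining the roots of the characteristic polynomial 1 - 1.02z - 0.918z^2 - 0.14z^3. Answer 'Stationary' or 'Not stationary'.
\text{Not stationary}

The AR(p) characteristic polynomial is P(z) = 1 - 1.02z - 0.918z^2 - 0.14z^3.
Stationarity requires all roots to lie outside the unit circle, i.e. |z| > 1 for every root.
Degree 3: look for a simple real root z0 first, then factor out (1 - z/z0) and solve the remaining quadratic.
Testing z0 = -2.5: P(-2.5) = 1 + (-1.02)(-2.5) + (-0.918)(-2.5)^2 + (-0.14)(-2.5)^3
  = 1 + (2.55) + (-5.7375) + (2.1875) = 0.  So z_0 = -2.5 is a root, |z_0| = 2.5.
Divide out the factor (1 + 0.4 z) = (1 - z/z0) (since 1/z0 = -0.4):
  P(z) = (1 + 0.4 z)(1 + (-1.42) z + (-0.35) z^2)
  [check: z-coef -1.42 - (-0.4) = -1.02; z^2-coef -0.35 - (-0.4)(-1.42) = -0.918; z^3-coef -(-0.4)(-0.35) = -0.14.]
Remaining roots from the quadratic factor 1 + (-1.42) z + (-0.35) z^2:
  Set 1 + (-1.42) z + (-0.35) z^2 = 0, i.e. a z^2 + b z + c = 0 with a = -0.35, b = -1.42, c = 1.
  Discriminant D = b^2 - 4ac = (-1.42)^2 - 4*(-0.35)*1 = 2.0164 - (-1.4) = 3.4164.
  D >= 0, so the roots are real: z = (-b +/- sqrt(D)) / (2a) = (1.42 +/- 1.848351) / (-0.7).
    z_1 = (1.42 + 1.848351) / (-0.7) = -4.6691,   |z_1| = 4.6691.
    z_2 = (1.42 - 1.848351) / (-0.7) = 0.6119,   |z_2| = 0.6119.
Moduli of all roots: 2.5000, 4.6691, 0.6119.
All moduli strictly greater than 1? No.
Verdict: Not stationary.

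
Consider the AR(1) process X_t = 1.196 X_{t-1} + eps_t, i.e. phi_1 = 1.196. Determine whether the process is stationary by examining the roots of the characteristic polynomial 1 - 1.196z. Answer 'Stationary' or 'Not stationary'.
\text{Not stationary}

The AR(p) characteristic polynomial is P(z) = 1 - 1.196z.
Stationarity requires all roots to lie outside the unit circle, i.e. |z| > 1 for every root.
This is linear in z: 1 + (-1.196) z = 0  =>  z = -1/(-1.196) = 0.83612,  |z| = 0.83612.
Moduli of all roots: 0.8361.
All moduli strictly greater than 1? No.
Verdict: Not stationary.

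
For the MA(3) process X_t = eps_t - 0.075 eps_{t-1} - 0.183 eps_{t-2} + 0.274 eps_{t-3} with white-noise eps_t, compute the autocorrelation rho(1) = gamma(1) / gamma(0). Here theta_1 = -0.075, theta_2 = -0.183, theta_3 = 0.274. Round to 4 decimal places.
\rho(1) = -0.1000

For an MA(q) process with theta_0 = 1, the autocovariance is
  gamma(k) = sigma^2 * sum_{i=0..q-k} theta_i * theta_{i+k},
and rho(k) = gamma(k) / gamma(0). Sigma^2 cancels.
  numerator   = (1)*(-0.075) + (-0.075)*(-0.183) + (-0.183)*(0.274) = -0.111417.
  denominator = (1)^2 + (-0.075)^2 + (-0.183)^2 + (0.274)^2 = 1.11419.
  rho(1) = -0.111417 / 1.11419 = -0.1000.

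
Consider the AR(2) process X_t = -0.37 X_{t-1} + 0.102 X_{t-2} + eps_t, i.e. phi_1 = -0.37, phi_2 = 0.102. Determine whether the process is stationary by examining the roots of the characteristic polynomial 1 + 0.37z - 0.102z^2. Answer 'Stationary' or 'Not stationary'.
\text{Stationary}

The AR(p) characteristic polynomial is P(z) = 1 + 0.37z - 0.102z^2.
Stationarity requires all roots to lie outside the unit circle, i.e. |z| > 1 for every root.
Set 1 + (0.37) z + (-0.102) z^2 = 0, i.e. a z^2 + b z + c = 0 with a = -0.102, b = 0.37, c = 1.
Discriminant D = b^2 - 4ac = (0.37)^2 - 4*(-0.102)*1 = 0.1369 - (-0.408) = 0.5449.
D >= 0, so the roots are real: z = (-b +/- sqrt(D)) / (2a) = (-0.37 +/- 0.738173) / (-0.204).
  z_1 = (-0.37 + 0.738173) / (-0.204) = -1.8048,   |z_1| = 1.8048.
  z_2 = (-0.37 - 0.738173) / (-0.204) = 5.4322,   |z_2| = 5.4322.
Moduli of all roots: 1.8048, 5.4322.
All moduli strictly greater than 1? Yes.
Verdict: Stationary.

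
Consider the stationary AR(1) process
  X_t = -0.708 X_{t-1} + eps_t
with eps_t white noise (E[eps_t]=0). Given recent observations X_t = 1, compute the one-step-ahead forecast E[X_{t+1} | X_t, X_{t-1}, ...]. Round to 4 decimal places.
E[X_{t+1} \mid \mathcal F_t] = -0.7080

For an AR(p) model X_t = c + sum_i phi_i X_{t-i} + eps_t, the
one-step-ahead conditional mean is
  E[X_{t+1} | X_t, ...] = c + sum_i phi_i X_{t+1-i}.
Substitute known values:
  E[X_{t+1} | ...] = (-0.708) * (1)
                   = -0.7080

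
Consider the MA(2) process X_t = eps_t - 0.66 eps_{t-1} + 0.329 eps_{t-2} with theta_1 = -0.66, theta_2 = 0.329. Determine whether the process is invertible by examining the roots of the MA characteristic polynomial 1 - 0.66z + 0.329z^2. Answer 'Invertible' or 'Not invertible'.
\text{Invertible}

The MA(q) characteristic polynomial is P(z) = 1 - 0.66z + 0.329z^2.
Invertibility requires all roots to lie outside the unit circle, i.e. |z| > 1 for every root.
Set 1 + (-0.66) z + (0.329) z^2 = 0, i.e. a z^2 + b z + c = 0 with a = 0.329, b = -0.66, c = 1.
Discriminant D = b^2 - 4ac = (-0.66)^2 - 4*(0.329)*1 = 0.4356 - (1.316) = -0.8804.
D < 0, so the roots are the complex-conjugate pair z = (-b +/- i sqrt(-D)) / (2a) = 1.003 +/- 1.426i.
For a conjugate pair |z|^2 = z * conj(z) = (product of roots) = c/a = 1/(0.329) = 3.039514, so |z| = sqrt(3.039514) = 1.7434 for both roots.
Moduli of all roots: 1.7434, 1.7434.
All moduli strictly greater than 1? Yes.
Verdict: Invertible.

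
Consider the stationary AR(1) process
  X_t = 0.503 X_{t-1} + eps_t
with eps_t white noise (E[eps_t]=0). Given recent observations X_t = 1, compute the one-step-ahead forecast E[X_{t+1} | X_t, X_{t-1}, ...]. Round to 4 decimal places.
E[X_{t+1} \mid \mathcal F_t] = 0.5030

For an AR(p) model X_t = c + sum_i phi_i X_{t-i} + eps_t, the
one-step-ahead conditional mean is
  E[X_{t+1} | X_t, ...] = c + sum_i phi_i X_{t+1-i}.
Substitute known values:
  E[X_{t+1} | ...] = (0.503) * (1)
                   = 0.5030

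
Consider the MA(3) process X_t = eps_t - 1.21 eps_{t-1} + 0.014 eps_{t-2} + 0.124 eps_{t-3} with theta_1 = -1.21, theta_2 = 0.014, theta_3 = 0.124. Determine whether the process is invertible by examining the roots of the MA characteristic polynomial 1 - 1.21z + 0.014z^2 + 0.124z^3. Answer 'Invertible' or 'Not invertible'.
\text{Not invertible}

The MA(q) characteristic polynomial is P(z) = 1 - 1.21z + 0.014z^2 + 0.124z^3.
Invertibility requires all roots to lie outside the unit circle, i.e. |z| > 1 for every root.
Degree 3: look for a simple real root z0 first, then factor out (1 - z/z0) and solve the remaining quadratic.
Testing z0 = 2.5: P(2.5) = 1 + (-1.21)(2.5) + (0.014)(2.5)^2 + (0.124)(2.5)^3
  = 1 + (-3.025) + (0.0875) + (1.9375) = 0.  So z_0 = 2.5 is a root, |z_0| = 2.5.
Divide out the factor (1 - 0.4 z) = (1 - z/z0) (since 1/z0 = 0.4):
  P(z) = (1 - 0.4 z)(1 + (-0.81) z + (-0.31) z^2)
  [check: z-coef -0.81 - (0.4) = -1.21; z^2-coef -0.31 - (0.4)(-0.81) = 0.014; z^3-coef -(0.4)(-0.31) = 0.124.]
Remaining roots from the quadratic factor 1 + (-0.81) z + (-0.31) z^2:
  Set 1 + (-0.81) z + (-0.31) z^2 = 0, i.e. a z^2 + b z + c = 0 with a = -0.31, b = -0.81, c = 1.
  Discriminant D = b^2 - 4ac = (-0.81)^2 - 4*(-0.31)*1 = 0.6561 - (-1.24) = 1.8961.
  D >= 0, so the roots are real: z = (-b +/- sqrt(D)) / (2a) = (0.81 +/- 1.376989) / (-0.62).
    z_1 = (0.81 + 1.376989) / (-0.62) = -3.5274,   |z_1| = 3.5274.
    z_2 = (0.81 - 1.376989) / (-0.62) = 0.9145,   |z_2| = 0.9145.
Moduli of all roots: 2.5000, 3.5274, 0.9145.
All moduli strictly greater than 1? No.
Verdict: Not invertible.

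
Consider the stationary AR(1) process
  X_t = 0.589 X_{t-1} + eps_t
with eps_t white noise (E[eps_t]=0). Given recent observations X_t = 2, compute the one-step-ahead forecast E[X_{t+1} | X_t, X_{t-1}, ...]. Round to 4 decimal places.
E[X_{t+1} \mid \mathcal F_t] = 1.1780

For an AR(p) model X_t = c + sum_i phi_i X_{t-i} + eps_t, the
one-step-ahead conditional mean is
  E[X_{t+1} | X_t, ...] = c + sum_i phi_i X_{t+1-i}.
Substitute known values:
  E[X_{t+1} | ...] = (0.589) * (2)
                   = 1.1780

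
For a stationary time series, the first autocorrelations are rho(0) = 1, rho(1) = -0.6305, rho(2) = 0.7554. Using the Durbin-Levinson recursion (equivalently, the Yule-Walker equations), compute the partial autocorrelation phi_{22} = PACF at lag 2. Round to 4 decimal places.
\phi_{22} = 0.5940

The PACF at lag k is phi_{kk}, the last component of the solution
to the Yule-Walker system G_k phi = r_k where
  (G_k)_{ij} = rho(|i - j|), (r_k)_i = rho(i), i,j = 1..k.
Equivalently, Durbin-Levinson gives phi_{kk} iteratively:
  phi_{11} = rho(1)
  phi_{kk} = [rho(k) - sum_{j=1..k-1} phi_{k-1,j} rho(k-j)]
            / [1 - sum_{j=1..k-1} phi_{k-1,j} rho(j)],
  phi_{k,j} = phi_{k-1,j} - phi_{kk} phi_{k-1,k-j},  j = 1..k-1.
Step k = 1:
  phi_11 = rho(1) = -0.6305.
Step k = 2:
  phi_22 = [rho(2) - phi_11 rho(1)] / [1 - phi_11 rho(1)] = [0.7554 - (-0.6305)(-0.6305)] / [1 - (-0.6305)(-0.6305)]
         = 0.35786975 / 0.60246975 = 0.594.
Therefore phi_{22} = 0.5940.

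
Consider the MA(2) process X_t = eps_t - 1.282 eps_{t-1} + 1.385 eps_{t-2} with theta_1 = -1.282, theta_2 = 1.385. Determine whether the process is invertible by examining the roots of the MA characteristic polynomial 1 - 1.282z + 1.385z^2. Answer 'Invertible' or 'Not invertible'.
\text{Not invertible}

The MA(q) characteristic polynomial is P(z) = 1 - 1.282z + 1.385z^2.
Invertibility requires all roots to lie outside the unit circle, i.e. |z| > 1 for every root.
Set 1 + (-1.282) z + (1.385) z^2 = 0, i.e. a z^2 + b z + c = 0 with a = 1.385, b = -1.282, c = 1.
Discriminant D = b^2 - 4ac = (-1.282)^2 - 4*(1.385)*1 = 1.643524 - (5.54) = -3.896476.
D < 0, so the roots are the complex-conjugate pair z = (-b +/- i sqrt(-D)) / (2a) = 0.4628 +/- 0.7126i.
For a conjugate pair |z|^2 = z * conj(z) = (product of roots) = c/a = 1/(1.385) = 0.722022, so |z| = sqrt(0.722022) = 0.8497 for both roots.
Moduli of all roots: 0.8497, 0.8497.
All moduli strictly greater than 1? No.
Verdict: Not invertible.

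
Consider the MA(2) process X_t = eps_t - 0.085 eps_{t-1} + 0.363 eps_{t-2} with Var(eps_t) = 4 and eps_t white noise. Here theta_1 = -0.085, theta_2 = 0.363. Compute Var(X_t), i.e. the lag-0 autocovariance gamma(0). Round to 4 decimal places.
\gamma(0) = 4.5560

For an MA(q) process X_t = eps_t + sum_i theta_i eps_{t-i} with
Var(eps_t) = sigma^2, the variance is
  gamma(0) = sigma^2 * (1 + sum_i theta_i^2).
  sum_i theta_i^2 = (-0.085)^2 + (0.363)^2 = 0.007225 + 0.131769 = 0.138994.
  gamma(0) = 4 * (1 + 0.138994) = 4 * 1.138994 = 4.555976, which rounds to 4.5560.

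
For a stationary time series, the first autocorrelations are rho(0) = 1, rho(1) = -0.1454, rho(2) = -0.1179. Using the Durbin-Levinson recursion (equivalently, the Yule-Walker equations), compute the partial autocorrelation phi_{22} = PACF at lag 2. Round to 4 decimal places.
\phi_{22} = -0.1420

The PACF at lag k is phi_{kk}, the last component of the solution
to the Yule-Walker system G_k phi = r_k where
  (G_k)_{ij} = rho(|i - j|), (r_k)_i = rho(i), i,j = 1..k.
Equivalently, Durbin-Levinson gives phi_{kk} iteratively:
  phi_{11} = rho(1)
  phi_{kk} = [rho(k) - sum_{j=1..k-1} phi_{k-1,j} rho(k-j)]
            / [1 - sum_{j=1..k-1} phi_{k-1,j} rho(j)],
  phi_{k,j} = phi_{k-1,j} - phi_{kk} phi_{k-1,k-j},  j = 1..k-1.
Step k = 1:
  phi_11 = rho(1) = -0.1454.
Step k = 2:
  phi_22 = [rho(2) - phi_11 rho(1)] / [1 - phi_11 rho(1)] = [-0.1179 - (-0.1454)(-0.1454)] / [1 - (-0.1454)(-0.1454)]
         = -0.13904116 / 0.97885884 = -0.142.
Therefore phi_{22} = -0.1420.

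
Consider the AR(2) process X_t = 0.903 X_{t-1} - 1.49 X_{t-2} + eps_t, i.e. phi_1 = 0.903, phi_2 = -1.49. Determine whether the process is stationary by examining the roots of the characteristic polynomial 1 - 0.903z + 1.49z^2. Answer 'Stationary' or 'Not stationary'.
\text{Not stationary}

The AR(p) characteristic polynomial is P(z) = 1 - 0.903z + 1.49z^2.
Stationarity requires all roots to lie outside the unit circle, i.e. |z| > 1 for every root.
Set 1 + (-0.903) z + (1.49) z^2 = 0, i.e. a z^2 + b z + c = 0 with a = 1.49, b = -0.903, c = 1.
Discriminant D = b^2 - 4ac = (-0.903)^2 - 4*(1.49)*1 = 0.815409 - (5.96) = -5.144591.
D < 0, so the roots are the complex-conjugate pair z = (-b +/- i sqrt(-D)) / (2a) = 0.303 +/- 0.7611i.
For a conjugate pair |z|^2 = z * conj(z) = (product of roots) = c/a = 1/(1.49) = 0.671141, so |z| = sqrt(0.671141) = 0.8192 for both roots.
Moduli of all roots: 0.8192, 0.8192.
All moduli strictly greater than 1? No.
Verdict: Not stationary.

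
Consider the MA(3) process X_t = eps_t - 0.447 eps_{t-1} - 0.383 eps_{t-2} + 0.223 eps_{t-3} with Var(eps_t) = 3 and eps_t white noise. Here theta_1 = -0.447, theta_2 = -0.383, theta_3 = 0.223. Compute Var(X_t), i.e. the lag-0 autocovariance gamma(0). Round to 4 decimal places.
\gamma(0) = 4.1887

For an MA(q) process X_t = eps_t + sum_i theta_i eps_{t-i} with
Var(eps_t) = sigma^2, the variance is
  gamma(0) = sigma^2 * (1 + sum_i theta_i^2).
  sum_i theta_i^2 = (-0.447)^2 + (-0.383)^2 + (0.223)^2 = 0.199809 + 0.146689 + 0.049729 = 0.396227.
  gamma(0) = 3 * (1 + 0.396227) = 3 * 1.396227 = 4.188681, which rounds to 4.1887.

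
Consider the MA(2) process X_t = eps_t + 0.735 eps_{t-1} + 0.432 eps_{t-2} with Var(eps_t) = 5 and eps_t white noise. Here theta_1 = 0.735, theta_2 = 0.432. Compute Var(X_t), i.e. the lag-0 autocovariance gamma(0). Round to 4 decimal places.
\gamma(0) = 8.6342

For an MA(q) process X_t = eps_t + sum_i theta_i eps_{t-i} with
Var(eps_t) = sigma^2, the variance is
  gamma(0) = sigma^2 * (1 + sum_i theta_i^2).
  sum_i theta_i^2 = (0.735)^2 + (0.432)^2 = 0.540225 + 0.186624 = 0.726849.
  gamma(0) = 5 * (1 + 0.726849) = 5 * 1.726849 = 8.634245, which rounds to 8.6342.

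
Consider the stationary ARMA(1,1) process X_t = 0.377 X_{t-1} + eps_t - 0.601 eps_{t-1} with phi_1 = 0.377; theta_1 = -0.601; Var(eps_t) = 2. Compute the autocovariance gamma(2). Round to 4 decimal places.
\gamma(2) = -0.1523

Multiply the model equation by X_{t-k} and take expectations. With theta_0 = psi_0 = 1 and psi_j the MA(infinity) weights, this gives
  gamma(k) - sum_i phi_i gamma(k-i) = c_k,
  c_k = sigma^2 * sum_{j=k..q} theta_j psi_{j-k}   (c_k = 0 for k > q),
using gamma(-m) = gamma(m).
psi-weights needed (psi_j = theta_j + sum_i phi_i psi_{j-i}):
  psi_1 = theta_1 + phi_1 = -0.601 + (0.377) = -0.224
Right-hand sides:
  c_0 = sigma^2 (1 + theta_1 psi_1) = 2 * (1 + (-0.601)(-0.224)) = 2 * 1.134624 = 2.269248
  c_1 = sigma^2 theta_1 = 2 * (-0.601) = -1.202
  c_2 = 0
Equations for k = 0 and k = 1 (AR order 1):
  gamma(0) = phi_1 gamma(1) + c_0
  gamma(1) = phi_1 gamma(0) + c_1
Substituting the second into the first: gamma(0) (1 - phi_1^2) = c_0 + phi_1 c_1, so
  gamma(0) = (c_0 + phi_1 c_1) / (1 - phi_1^2) = (2.269248 + (0.377)(-1.202)) / (1 - (0.377)^2) = 1.816094 / 0.857871 = 2.116978.
  gamma(1) = phi_1 gamma(0) + c_1 = (0.377)(2.116978) + (-1.202) = -0.403899.
For k = 2 (> q): gamma(2) = phi_1 gamma(1) = (0.377)(-0.403899) = -0.15227.
Therefore gamma(2) = -0.1523 (to 4 decimal places).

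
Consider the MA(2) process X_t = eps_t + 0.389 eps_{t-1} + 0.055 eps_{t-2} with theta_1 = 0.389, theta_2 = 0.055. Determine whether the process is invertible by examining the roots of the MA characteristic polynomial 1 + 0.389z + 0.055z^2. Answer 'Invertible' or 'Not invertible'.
\text{Invertible}

The MA(q) characteristic polynomial is P(z) = 1 + 0.389z + 0.055z^2.
Invertibility requires all roots to lie outside the unit circle, i.e. |z| > 1 for every root.
Set 1 + (0.389) z + (0.055) z^2 = 0, i.e. a z^2 + b z + c = 0 with a = 0.055, b = 0.389, c = 1.
Discriminant D = b^2 - 4ac = (0.389)^2 - 4*(0.055)*1 = 0.151321 - (0.22) = -0.068679.
D < 0, so the roots are the complex-conjugate pair z = (-b +/- i sqrt(-D)) / (2a) = -3.5364 +/- 2.3824i.
For a conjugate pair |z|^2 = z * conj(z) = (product of roots) = c/a = 1/(0.055) = 18.181818, so |z| = sqrt(18.181818) = 4.264 for both roots.
Moduli of all roots: 4.2640, 4.2640.
All moduli strictly greater than 1? Yes.
Verdict: Invertible.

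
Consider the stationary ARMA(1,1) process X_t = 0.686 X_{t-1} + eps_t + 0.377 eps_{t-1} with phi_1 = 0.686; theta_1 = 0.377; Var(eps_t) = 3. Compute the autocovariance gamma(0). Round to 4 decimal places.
\gamma(0) = 9.4033

Multiply the model equation by X_{t-k} and take expectations. With theta_0 = psi_0 = 1 and psi_j the MA(infinity) weights, this gives
  gamma(k) - sum_i phi_i gamma(k-i) = c_k,
  c_k = sigma^2 * sum_{j=k..q} theta_j psi_{j-k}   (c_k = 0 for k > q),
using gamma(-m) = gamma(m).
psi-weights needed (psi_j = theta_j + sum_i phi_i psi_{j-i}):
  psi_1 = theta_1 + phi_1 = 0.377 + (0.686) = 1.063
Right-hand sides:
  c_0 = sigma^2 (1 + theta_1 psi_1) = 3 * (1 + (0.377)(1.063)) = 3 * 1.400751 = 4.202253
  c_1 = sigma^2 theta_1 = 3 * (0.377) = 1.131
  c_2 = 0
Equations for k = 0 and k = 1 (AR order 1):
  gamma(0) = phi_1 gamma(1) + c_0
  gamma(1) = phi_1 gamma(0) + c_1
Substituting the second into the first: gamma(0) (1 - phi_1^2) = c_0 + phi_1 c_1, so
  gamma(0) = (c_0 + phi_1 c_1) / (1 - phi_1^2) = (4.202253 + (0.686)(1.131)) / (1 - (0.686)^2) = 4.978119 / 0.529404 = 9.403252.
Therefore gamma(0) = 9.4033 (to 4 decimal places).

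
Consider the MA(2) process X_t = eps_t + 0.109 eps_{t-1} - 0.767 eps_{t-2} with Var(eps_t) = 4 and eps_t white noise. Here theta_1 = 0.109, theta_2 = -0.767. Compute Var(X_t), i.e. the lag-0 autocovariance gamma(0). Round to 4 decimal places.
\gamma(0) = 6.4007

For an MA(q) process X_t = eps_t + sum_i theta_i eps_{t-i} with
Var(eps_t) = sigma^2, the variance is
  gamma(0) = sigma^2 * (1 + sum_i theta_i^2).
  sum_i theta_i^2 = (0.109)^2 + (-0.767)^2 = 0.011881 + 0.588289 = 0.60017.
  gamma(0) = 4 * (1 + 0.60017) = 4 * 1.60017 = 6.40068, which rounds to 6.4007.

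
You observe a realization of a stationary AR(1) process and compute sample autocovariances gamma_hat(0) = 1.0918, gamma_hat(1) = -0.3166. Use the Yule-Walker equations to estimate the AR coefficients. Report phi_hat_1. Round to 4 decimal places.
\hat\phi_{1} = -0.2900

The Yule-Walker equations for an AR(p) process read, in matrix form,
  Gamma_p phi = r_p,   with   (Gamma_p)_{ij} = gamma(|i - j|),
                       (r_p)_i = gamma(i),   i,j = 1..p.
Substitute the sample gammas (Toeplitz matrix and right-hand side of size 1):
  Gamma_p = [[1.0918]]
  r_p     = [-0.3166]
With p = 1 this is the single equation gamma(0) phi_1 = gamma(1):
  phi_hat_1 = gamma(1) / gamma(0) = -0.3166 / 1.0918 = -0.2900.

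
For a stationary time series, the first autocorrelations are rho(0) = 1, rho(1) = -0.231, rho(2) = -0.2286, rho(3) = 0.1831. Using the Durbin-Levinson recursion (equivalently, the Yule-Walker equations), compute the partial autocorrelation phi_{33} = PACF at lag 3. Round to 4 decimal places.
\phi_{33} = 0.0530

The PACF at lag k is phi_{kk}, the last component of the solution
to the Yule-Walker system G_k phi = r_k where
  (G_k)_{ij} = rho(|i - j|), (r_k)_i = rho(i), i,j = 1..k.
Equivalently, Durbin-Levinson gives phi_{kk} iteratively:
  phi_{11} = rho(1)
  phi_{kk} = [rho(k) - sum_{j=1..k-1} phi_{k-1,j} rho(k-j)]
            / [1 - sum_{j=1..k-1} phi_{k-1,j} rho(j)],
  phi_{k,j} = phi_{k-1,j} - phi_{kk} phi_{k-1,k-j},  j = 1..k-1.
Step k = 1:
  phi_11 = rho(1) = -0.231.
Step k = 2:
  phi_22 = [rho(2) - phi_11 rho(1)] / [1 - phi_11 rho(1)] = [-0.2286 - (-0.231)(-0.231)] / [1 - (-0.231)(-0.231)]
         = -0.281961 / 0.946639 = -0.297855.
  Update: phi_21 = phi_11 - phi_22 phi_11 = -0.231 - (-0.297855)(-0.231) = -0.299804.
Step k = 3:
  phi_33 = [rho(3) - phi_21 rho(2) - phi_22 rho(1)] / [1 - phi_21 rho(1) - phi_22 rho(2)]
    numerator   = 0.1831 - (-0.299804)(-0.2286) - (-0.297855)(-0.231) = 0.04576023
    denominator = 1 - (-0.299804)(-0.231) - (-0.297855)(-0.2286) = 0.86265555
  phi_33 = 0.04576023 / 0.86265555 = 0.053.
Therefore phi_{33} = 0.0530.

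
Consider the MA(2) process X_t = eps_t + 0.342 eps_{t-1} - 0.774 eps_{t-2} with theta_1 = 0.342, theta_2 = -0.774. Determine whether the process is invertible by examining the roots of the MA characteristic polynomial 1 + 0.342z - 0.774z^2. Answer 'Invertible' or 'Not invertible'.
\text{Not invertible}

The MA(q) characteristic polynomial is P(z) = 1 + 0.342z - 0.774z^2.
Invertibility requires all roots to lie outside the unit circle, i.e. |z| > 1 for every root.
Set 1 + (0.342) z + (-0.774) z^2 = 0, i.e. a z^2 + b z + c = 0 with a = -0.774, b = 0.342, c = 1.
Discriminant D = b^2 - 4ac = (0.342)^2 - 4*(-0.774)*1 = 0.116964 - (-3.096) = 3.212964.
D >= 0, so the roots are real: z = (-b +/- sqrt(D)) / (2a) = (-0.342 +/- 1.792474) / (-1.548).
  z_1 = (-0.342 + 1.792474) / (-1.548) = -0.937,   |z_1| = 0.937.
  z_2 = (-0.342 - 1.792474) / (-1.548) = 1.3789,   |z_2| = 1.3789.
Moduli of all roots: 0.9370, 1.3789.
All moduli strictly greater than 1? No.
Verdict: Not invertible.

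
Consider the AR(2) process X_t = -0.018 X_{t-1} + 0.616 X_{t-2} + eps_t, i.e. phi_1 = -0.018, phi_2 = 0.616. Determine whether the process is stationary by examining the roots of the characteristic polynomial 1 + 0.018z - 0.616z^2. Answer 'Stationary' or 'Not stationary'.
\text{Stationary}

The AR(p) characteristic polynomial is P(z) = 1 + 0.018z - 0.616z^2.
Stationarity requires all roots to lie outside the unit circle, i.e. |z| > 1 for every root.
Set 1 + (0.018) z + (-0.616) z^2 = 0, i.e. a z^2 + b z + c = 0 with a = -0.616, b = 0.018, c = 1.
Discriminant D = b^2 - 4ac = (0.018)^2 - 4*(-0.616)*1 = 0.000324 - (-2.464) = 2.464324.
D >= 0, so the roots are real: z = (-b +/- sqrt(D)) / (2a) = (-0.018 +/- 1.569817) / (-1.232).
  z_1 = (-0.018 + 1.569817) / (-1.232) = -1.2596,   |z_1| = 1.2596.
  z_2 = (-0.018 - 1.569817) / (-1.232) = 1.2888,   |z_2| = 1.2888.
Moduli of all roots: 1.2596, 1.2888.
All moduli strictly greater than 1? Yes.
Verdict: Stationary.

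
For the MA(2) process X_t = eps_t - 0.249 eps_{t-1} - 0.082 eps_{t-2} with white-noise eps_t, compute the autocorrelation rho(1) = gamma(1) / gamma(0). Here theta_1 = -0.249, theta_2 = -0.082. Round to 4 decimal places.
\rho(1) = -0.2139

For an MA(q) process with theta_0 = 1, the autocovariance is
  gamma(k) = sigma^2 * sum_{i=0..q-k} theta_i * theta_{i+k},
and rho(k) = gamma(k) / gamma(0). Sigma^2 cancels.
  numerator   = (1)*(-0.249) + (-0.249)*(-0.082) = -0.228582.
  denominator = (1)^2 + (-0.249)^2 + (-0.082)^2 = 1.068725.
  rho(1) = -0.228582 / 1.068725 = -0.2139.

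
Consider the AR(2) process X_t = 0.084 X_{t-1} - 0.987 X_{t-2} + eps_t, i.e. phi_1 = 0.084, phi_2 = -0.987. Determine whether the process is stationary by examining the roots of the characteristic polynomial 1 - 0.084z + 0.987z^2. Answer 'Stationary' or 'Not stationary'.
\text{Stationary}

The AR(p) characteristic polynomial is P(z) = 1 - 0.084z + 0.987z^2.
Stationarity requires all roots to lie outside the unit circle, i.e. |z| > 1 for every root.
Set 1 + (-0.084) z + (0.987) z^2 = 0, i.e. a z^2 + b z + c = 0 with a = 0.987, b = -0.084, c = 1.
Discriminant D = b^2 - 4ac = (-0.084)^2 - 4*(0.987)*1 = 0.007056 - (3.948) = -3.940944.
D < 0, so the roots are the complex-conjugate pair z = (-b +/- i sqrt(-D)) / (2a) = 0.0426 +/- 1.0057i.
For a conjugate pair |z|^2 = z * conj(z) = (product of roots) = c/a = 1/(0.987) = 1.013171, so |z| = sqrt(1.013171) = 1.0066 for both roots.
Moduli of all roots: 1.0066, 1.0066.
All moduli strictly greater than 1? Yes.
Verdict: Stationary.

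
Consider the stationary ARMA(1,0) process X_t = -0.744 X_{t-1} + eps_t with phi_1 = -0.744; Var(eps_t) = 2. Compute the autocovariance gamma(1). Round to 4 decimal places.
\gamma(1) = -3.3329

Multiply the model equation by X_{t-k} and take expectations. With theta_0 = psi_0 = 1 and psi_j the MA(infinity) weights, this gives
  gamma(k) - sum_i phi_i gamma(k-i) = c_k,
  c_k = sigma^2 * sum_{j=k..q} theta_j psi_{j-k}   (c_k = 0 for k > q),
using gamma(-m) = gamma(m).
Pure AR (q = 0): c_0 = sigma^2 = 2, c_k = 0 for k >= 1.
Equations for k = 0 and k = 1 (AR order 1):
  gamma(0) = phi_1 gamma(1) + c_0
  gamma(1) = phi_1 gamma(0) + c_1
Substituting the second into the first: gamma(0) (1 - phi_1^2) = c_0 + phi_1 c_1, so
  gamma(0) = c_0 / (1 - phi_1^2) = 2 / (1 - (-0.744)^2) = 2 / 0.446464 = 4.479644.
  gamma(1) = phi_1 gamma(0) = (-0.744)(4.479644) = -3.332856.
Therefore gamma(1) = -3.3329 (to 4 decimal places).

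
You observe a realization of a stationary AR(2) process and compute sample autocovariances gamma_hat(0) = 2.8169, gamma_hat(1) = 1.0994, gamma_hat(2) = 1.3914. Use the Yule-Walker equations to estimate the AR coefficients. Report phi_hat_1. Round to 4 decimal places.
\hat\phi_{1} = 0.2330

The Yule-Walker equations for an AR(p) process read, in matrix form,
  Gamma_p phi = r_p,   with   (Gamma_p)_{ij} = gamma(|i - j|),
                       (r_p)_i = gamma(i),   i,j = 1..p.
Substitute the sample gammas (Toeplitz matrix and right-hand side of size 2):
  Gamma_p = [[2.8169, 1.0994], [1.0994, 2.8169]]
  r_p     = [1.0994, 1.3914]
Written out:
  2.8169 phi_1 + 1.0994 phi_2 = 1.0994
  1.0994 phi_1 + 2.8169 phi_2 = 1.3914
Solve by Cramer's rule:
  det = gamma(0)^2 - gamma(1)^2 = (2.8169)^2 - (1.0994)^2 = 7.93492561 - 1.20868036 = 6.72624525
  phi_hat_1 = [gamma(1) gamma(0) - gamma(1) gamma(2)] / det = [(1.0994)(2.8169) - (1.0994)(1.3914)] / 6.72624525 = 1.5671947 / 6.72624525 = 0.233
  phi_hat_2 = [gamma(0) gamma(2) - gamma(1)^2] / det = [(2.8169)(1.3914) - (1.0994)^2] / 6.72624525 = 2.7107543 / 6.72624525 = 0.403
So phi_hat = [0.2330, 0.4030].
Therefore phi_hat_1 = 0.2330.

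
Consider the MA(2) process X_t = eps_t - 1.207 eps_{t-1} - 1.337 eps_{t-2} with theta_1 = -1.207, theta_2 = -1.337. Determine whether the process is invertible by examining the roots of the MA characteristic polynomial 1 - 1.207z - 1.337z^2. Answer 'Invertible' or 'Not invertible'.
\text{Not invertible}

The MA(q) characteristic polynomial is P(z) = 1 - 1.207z - 1.337z^2.
Invertibility requires all roots to lie outside the unit circle, i.e. |z| > 1 for every root.
Set 1 + (-1.207) z + (-1.337) z^2 = 0, i.e. a z^2 + b z + c = 0 with a = -1.337, b = -1.207, c = 1.
Discriminant D = b^2 - 4ac = (-1.207)^2 - 4*(-1.337)*1 = 1.456849 - (-5.348) = 6.804849.
D >= 0, so the roots are real: z = (-b +/- sqrt(D)) / (2a) = (1.207 +/- 2.608611) / (-2.674).
  z_1 = (1.207 + 2.608611) / (-2.674) = -1.4269,   |z_1| = 1.4269.
  z_2 = (1.207 - 2.608611) / (-2.674) = 0.5242,   |z_2| = 0.5242.
Moduli of all roots: 1.4269, 0.5242.
All moduli strictly greater than 1? No.
Verdict: Not invertible.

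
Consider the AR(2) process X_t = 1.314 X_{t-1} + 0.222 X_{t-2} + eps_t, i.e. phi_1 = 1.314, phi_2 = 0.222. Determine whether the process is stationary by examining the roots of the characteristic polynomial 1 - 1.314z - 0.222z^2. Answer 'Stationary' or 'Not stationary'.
\text{Not stationary}

The AR(p) characteristic polynomial is P(z) = 1 - 1.314z - 0.222z^2.
Stationarity requires all roots to lie outside the unit circle, i.e. |z| > 1 for every root.
Set 1 + (-1.314) z + (-0.222) z^2 = 0, i.e. a z^2 + b z + c = 0 with a = -0.222, b = -1.314, c = 1.
Discriminant D = b^2 - 4ac = (-1.314)^2 - 4*(-0.222)*1 = 1.726596 - (-0.888) = 2.614596.
D >= 0, so the roots are real: z = (-b +/- sqrt(D)) / (2a) = (1.314 +/- 1.616971) / (-0.444).
  z_1 = (1.314 + 1.616971) / (-0.444) = -6.6013,   |z_1| = 6.6013.
  z_2 = (1.314 - 1.616971) / (-0.444) = 0.6824,   |z_2| = 0.6824.
Moduli of all roots: 6.6013, 0.6824.
All moduli strictly greater than 1? No.
Verdict: Not stationary.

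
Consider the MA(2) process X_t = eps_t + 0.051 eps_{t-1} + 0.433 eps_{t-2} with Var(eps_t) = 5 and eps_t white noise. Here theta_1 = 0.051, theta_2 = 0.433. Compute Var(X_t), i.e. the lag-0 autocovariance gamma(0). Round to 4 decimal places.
\gamma(0) = 5.9505

For an MA(q) process X_t = eps_t + sum_i theta_i eps_{t-i} with
Var(eps_t) = sigma^2, the variance is
  gamma(0) = sigma^2 * (1 + sum_i theta_i^2).
  sum_i theta_i^2 = (0.051)^2 + (0.433)^2 = 0.002601 + 0.187489 = 0.19009.
  gamma(0) = 5 * (1 + 0.19009) = 5 * 1.19009 = 5.95045, which rounds to 5.9505.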